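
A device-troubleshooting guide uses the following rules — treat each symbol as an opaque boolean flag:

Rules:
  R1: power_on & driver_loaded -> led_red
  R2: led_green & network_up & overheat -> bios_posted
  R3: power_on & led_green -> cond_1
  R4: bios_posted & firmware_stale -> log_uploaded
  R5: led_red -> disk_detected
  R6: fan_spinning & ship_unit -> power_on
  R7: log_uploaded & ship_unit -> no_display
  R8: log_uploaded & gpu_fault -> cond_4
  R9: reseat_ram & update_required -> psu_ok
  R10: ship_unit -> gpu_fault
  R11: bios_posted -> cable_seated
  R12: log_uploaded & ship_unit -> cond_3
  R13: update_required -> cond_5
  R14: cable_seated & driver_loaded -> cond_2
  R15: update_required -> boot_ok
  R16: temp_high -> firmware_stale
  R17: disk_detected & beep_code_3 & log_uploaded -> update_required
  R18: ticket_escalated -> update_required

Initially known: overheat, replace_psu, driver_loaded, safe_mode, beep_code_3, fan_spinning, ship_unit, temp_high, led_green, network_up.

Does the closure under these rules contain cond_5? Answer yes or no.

Round 1 — R2, R6, R10, R16, derive bios_posted, power_on, gpu_fault, firmware_stale.
Round 2 — R1, R3, R4, R11, derive led_red, cond_1, log_uploaded, cable_seated.
Round 3 — R5, R7, R8, R12, R14, derive disk_detected, no_display, cond_4, cond_3, cond_2.
Round 4 — R17, derive update_required.
Round 5 — R13, R15, derive cond_5, boot_ok.
cond_5 appears in round 5, so it is derivable.

yes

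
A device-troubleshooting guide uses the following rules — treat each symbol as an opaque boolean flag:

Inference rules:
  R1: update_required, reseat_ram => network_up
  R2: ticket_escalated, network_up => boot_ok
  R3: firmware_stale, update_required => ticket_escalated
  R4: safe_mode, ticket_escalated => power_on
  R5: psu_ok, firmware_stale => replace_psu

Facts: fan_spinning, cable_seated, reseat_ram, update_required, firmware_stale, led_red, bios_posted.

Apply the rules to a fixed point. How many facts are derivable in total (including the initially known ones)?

Round 1 fires R1, R3, giving network_up, ticket_escalated.
Round 2 fires R2, giving boot_ok.
Closure: {bios_posted, boot_ok, cable_seated, fan_spinning, firmware_stale, led_red, network_up, reseat_ram, ticket_escalated, update_required} — 10 facts.

10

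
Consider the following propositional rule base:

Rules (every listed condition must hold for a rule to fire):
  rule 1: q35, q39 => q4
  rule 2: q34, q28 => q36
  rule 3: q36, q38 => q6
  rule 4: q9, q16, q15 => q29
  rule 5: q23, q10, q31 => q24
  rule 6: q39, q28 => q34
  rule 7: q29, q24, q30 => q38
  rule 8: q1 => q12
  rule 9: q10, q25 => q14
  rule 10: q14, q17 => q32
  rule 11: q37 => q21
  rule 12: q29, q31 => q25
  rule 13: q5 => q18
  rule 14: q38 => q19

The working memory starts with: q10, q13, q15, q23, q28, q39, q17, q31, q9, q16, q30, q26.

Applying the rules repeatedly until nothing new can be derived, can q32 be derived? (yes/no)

yes

Round 1: rule 4 [q9, q16, q15 => q29]; rule 5 [q23, q10, q31 => q24]; rule 6 [q39, q28 => q34]. Adds q29, q24, q34.
Round 2: rule 2 [q34, q28 => q36]; rule 7 [q29, q24, q30 => q38]; rule 12 [q29, q31 => q25]. Adds q36, q38, q25.
Round 3: rule 3 [q36, q38 => q6]; rule 9 [q10, q25 => q14]; rule 14 [q38 => q19]. Adds q6, q14, q19.
Round 4: rule 10 [q14, q17 => q32]. Adds q32.
q32 appears in round 4, so it is derivable.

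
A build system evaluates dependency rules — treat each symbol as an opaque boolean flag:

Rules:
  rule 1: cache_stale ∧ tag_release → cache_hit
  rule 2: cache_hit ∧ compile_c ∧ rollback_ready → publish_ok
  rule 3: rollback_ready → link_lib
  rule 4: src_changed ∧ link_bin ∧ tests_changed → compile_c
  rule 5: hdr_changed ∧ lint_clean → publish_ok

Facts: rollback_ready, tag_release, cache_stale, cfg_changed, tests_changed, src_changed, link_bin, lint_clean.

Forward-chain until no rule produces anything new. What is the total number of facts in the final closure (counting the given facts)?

12

Round 1: rule 1 [cache_stale ∧ tag_release → cache_hit]; rule 3 [rollback_ready → link_lib]; rule 4 [src_changed ∧ link_bin ∧ tests_changed → compile_c]. Adds cache_hit, link_lib, compile_c.
Round 2: rule 2 [cache_hit ∧ compile_c ∧ rollback_ready → publish_ok]. Adds publish_ok.
Closure: {cache_hit, cache_stale, cfg_changed, compile_c, link_bin, link_lib, lint_clean, publish_ok, rollback_ready, src_changed, tag_release, tests_changed} — 12 facts.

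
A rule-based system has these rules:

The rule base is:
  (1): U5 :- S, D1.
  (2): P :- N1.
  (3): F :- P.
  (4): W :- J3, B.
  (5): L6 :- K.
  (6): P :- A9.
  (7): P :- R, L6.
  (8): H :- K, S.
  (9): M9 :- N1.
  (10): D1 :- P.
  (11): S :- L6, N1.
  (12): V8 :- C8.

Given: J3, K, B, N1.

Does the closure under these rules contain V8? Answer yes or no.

no

Round 1 — (2), (4), (5), (9), derive P, W, L6, M9.
Round 2 — (3), (10), (11), derive F, D1, S.
Round 3 — (1), (8), derive U5, H.
Fixed point reached. V8 is concluded only by (12); (12) needs C8 (never derived).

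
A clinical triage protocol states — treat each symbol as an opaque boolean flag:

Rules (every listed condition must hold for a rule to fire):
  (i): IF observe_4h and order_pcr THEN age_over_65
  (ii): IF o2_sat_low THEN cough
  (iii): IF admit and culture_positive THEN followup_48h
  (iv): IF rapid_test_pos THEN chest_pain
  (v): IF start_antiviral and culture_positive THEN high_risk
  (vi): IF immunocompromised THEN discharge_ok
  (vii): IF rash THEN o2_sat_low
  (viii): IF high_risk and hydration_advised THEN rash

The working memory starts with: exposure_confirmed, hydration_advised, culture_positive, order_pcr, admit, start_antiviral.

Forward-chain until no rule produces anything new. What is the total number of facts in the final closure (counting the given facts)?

Round 1 — (iii), (v), derive followup_48h, high_risk.
Round 2 — (viii), derive rash.
Round 3 — (vii), derive o2_sat_low.
Round 4 — (ii), derive cough.
Closure: {admit, cough, culture_positive, exposure_confirmed, followup_48h, high_risk, hydration_advised, o2_sat_low, order_pcr, rash, start_antiviral} — 11 facts.

11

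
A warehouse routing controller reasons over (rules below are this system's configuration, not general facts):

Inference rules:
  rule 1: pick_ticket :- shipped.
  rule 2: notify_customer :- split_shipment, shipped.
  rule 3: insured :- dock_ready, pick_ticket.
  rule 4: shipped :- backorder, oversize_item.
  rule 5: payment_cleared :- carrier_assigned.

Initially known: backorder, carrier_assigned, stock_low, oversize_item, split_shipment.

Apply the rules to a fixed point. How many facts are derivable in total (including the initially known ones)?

[1] rule 4 [shipped :- backorder, oversize_item.]; rule 5 [payment_cleared :- carrier_assigned.]. ⇒ new: shipped, payment_cleared.
[2] rule 1 [pick_ticket :- shipped.]; rule 2 [notify_customer :- split_shipment, shipped.]. ⇒ new: pick_ticket, notify_customer.
Closure: {backorder, carrier_assigned, notify_customer, oversize_item, payment_cleared, pick_ticket, shipped, split_shipment, stock_low} — 9 facts.

9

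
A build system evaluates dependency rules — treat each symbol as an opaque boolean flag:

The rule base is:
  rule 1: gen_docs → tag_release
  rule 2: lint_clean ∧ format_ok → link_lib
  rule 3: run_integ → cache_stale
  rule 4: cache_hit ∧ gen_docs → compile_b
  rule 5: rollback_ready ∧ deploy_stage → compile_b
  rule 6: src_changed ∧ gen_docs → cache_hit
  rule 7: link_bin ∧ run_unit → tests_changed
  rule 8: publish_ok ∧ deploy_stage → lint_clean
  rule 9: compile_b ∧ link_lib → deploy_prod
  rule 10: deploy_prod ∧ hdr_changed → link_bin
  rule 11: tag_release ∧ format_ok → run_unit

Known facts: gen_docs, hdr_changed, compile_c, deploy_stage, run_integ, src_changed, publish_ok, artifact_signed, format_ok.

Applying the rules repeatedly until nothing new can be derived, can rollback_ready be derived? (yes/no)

[1] rule 1 [gen_docs → tag_release]; rule 3 [run_integ → cache_stale]; rule 6 [src_changed ∧ gen_docs → cache_hit]; rule 8 [publish_ok ∧ deploy_stage → lint_clean]. ⇒ new: tag_release, cache_stale, cache_hit, lint_clean.
[2] rule 2 [lint_clean ∧ format_ok → link_lib]; rule 4 [cache_hit ∧ gen_docs → compile_b]; rule 11 [tag_release ∧ format_ok → run_unit]. ⇒ new: link_lib, compile_b, run_unit.
[3] rule 9 [compile_b ∧ link_lib → deploy_prod]. ⇒ new: deploy_prod.
[4] rule 10 [deploy_prod ∧ hdr_changed → link_bin]. ⇒ new: link_bin.
[5] rule 7 [link_bin ∧ run_unit → tests_changed]. ⇒ new: tests_changed.
Fixed point reached. No rule has rollback_ready as a consequent, and it is not given.

no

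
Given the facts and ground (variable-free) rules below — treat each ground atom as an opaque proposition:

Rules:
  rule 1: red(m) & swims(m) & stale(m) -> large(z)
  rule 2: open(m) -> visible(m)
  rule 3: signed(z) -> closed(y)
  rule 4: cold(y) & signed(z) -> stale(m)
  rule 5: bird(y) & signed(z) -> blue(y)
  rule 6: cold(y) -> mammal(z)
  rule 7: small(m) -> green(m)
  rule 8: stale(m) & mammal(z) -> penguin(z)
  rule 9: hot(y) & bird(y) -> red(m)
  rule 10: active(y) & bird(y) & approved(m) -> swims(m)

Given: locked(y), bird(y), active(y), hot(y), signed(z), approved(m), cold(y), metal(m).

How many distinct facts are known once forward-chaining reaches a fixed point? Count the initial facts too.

[1] rule 3 [signed(z) -> closed(y)]; rule 4 [cold(y) & signed(z) -> stale(m)]; rule 5 [bird(y) & signed(z) -> blue(y)]; rule 6 [cold(y) -> mammal(z)]; rule 9 [hot(y) & bird(y) -> red(m)]; rule 10 [active(y) & bird(y) & approved(m) -> swims(m)]. ⇒ new: closed(y), stale(m), blue(y), mammal(z), red(m), swims(m).
[2] rule 1 [red(m) & swims(m) & stale(m) -> large(z)]; rule 8 [stale(m) & mammal(z) -> penguin(z)]. ⇒ new: large(z), penguin(z).
Closure: {active(y), approved(m), bird(y), blue(y), closed(y), cold(y), hot(y), large(z), locked(y), mammal(z), metal(m), penguin(z), red(m), signed(z), stale(m), swims(m)} — 16 facts.

16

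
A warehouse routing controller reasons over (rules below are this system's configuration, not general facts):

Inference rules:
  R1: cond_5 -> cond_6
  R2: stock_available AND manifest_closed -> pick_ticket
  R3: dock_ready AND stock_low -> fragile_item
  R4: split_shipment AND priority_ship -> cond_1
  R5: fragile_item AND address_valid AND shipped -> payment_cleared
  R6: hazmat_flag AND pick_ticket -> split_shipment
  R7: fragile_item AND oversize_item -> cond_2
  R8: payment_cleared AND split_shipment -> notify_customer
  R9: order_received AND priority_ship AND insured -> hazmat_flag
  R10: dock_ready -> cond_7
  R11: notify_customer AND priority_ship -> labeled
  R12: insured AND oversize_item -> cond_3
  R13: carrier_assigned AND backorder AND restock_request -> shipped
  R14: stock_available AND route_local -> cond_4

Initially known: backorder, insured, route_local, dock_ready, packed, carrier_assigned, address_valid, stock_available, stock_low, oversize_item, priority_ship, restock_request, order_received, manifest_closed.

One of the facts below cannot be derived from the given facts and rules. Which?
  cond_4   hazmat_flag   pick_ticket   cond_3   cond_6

[1] R2 [stock_available AND manifest_closed -> pick_ticket]; R3 [dock_ready AND stock_low -> fragile_item]; R9 [order_received AND priority_ship AND insured -> hazmat_flag]; R10 [dock_ready -> cond_7]; R12 [insured AND oversize_item -> cond_3]; R13 [carrier_assigned AND backorder AND restock_request -> shipped]; R14 [stock_available AND route_local -> cond_4]. ⇒ new: pick_ticket, fragile_item, hazmat_flag, cond_7, cond_3, shipped, cond_4.
[2] R5 [fragile_item AND address_valid AND shipped -> payment_cleared]; R6 [hazmat_flag AND pick_ticket -> split_shipment]; R7 [fragile_item AND oversize_item -> cond_2]. ⇒ new: payment_cleared, split_shipment, cond_2.
[3] R4 [split_shipment AND priority_ship -> cond_1]; R8 [payment_cleared AND split_shipment -> notify_customer]. ⇒ new: cond_1, notify_customer.
[4] R11 [notify_customer AND priority_ship -> labeled]. ⇒ new: labeled.
Derived: cond_3 (round 1), pick_ticket (round 1), hazmat_flag (round 1), cond_4 (round 1). cond_6 never appears in any round.

cond_6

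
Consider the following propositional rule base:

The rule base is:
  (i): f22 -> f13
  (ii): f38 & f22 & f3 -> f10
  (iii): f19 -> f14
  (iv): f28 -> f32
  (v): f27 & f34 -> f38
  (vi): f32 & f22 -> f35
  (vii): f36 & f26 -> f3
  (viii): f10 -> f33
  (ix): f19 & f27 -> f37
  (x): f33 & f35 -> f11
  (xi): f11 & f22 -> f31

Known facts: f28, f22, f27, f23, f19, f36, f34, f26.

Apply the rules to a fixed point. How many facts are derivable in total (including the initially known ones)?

Round 1 fires (i), (iii), (iv), (v), (vii), (ix), giving f13, f14, f32, f38, f3, f37.
Round 2 fires (ii), (vi), giving f10, f35.
Round 3 fires (viii), giving f33.
Round 4 fires (x), giving f11.
Round 5 fires (xi), giving f31.
Closure: {f10, f11, f13, f14, f19, f22, f23, f26, f27, f28, f3, f31, f32, f33, f34, f35, f36, f37, f38} — 19 facts.

19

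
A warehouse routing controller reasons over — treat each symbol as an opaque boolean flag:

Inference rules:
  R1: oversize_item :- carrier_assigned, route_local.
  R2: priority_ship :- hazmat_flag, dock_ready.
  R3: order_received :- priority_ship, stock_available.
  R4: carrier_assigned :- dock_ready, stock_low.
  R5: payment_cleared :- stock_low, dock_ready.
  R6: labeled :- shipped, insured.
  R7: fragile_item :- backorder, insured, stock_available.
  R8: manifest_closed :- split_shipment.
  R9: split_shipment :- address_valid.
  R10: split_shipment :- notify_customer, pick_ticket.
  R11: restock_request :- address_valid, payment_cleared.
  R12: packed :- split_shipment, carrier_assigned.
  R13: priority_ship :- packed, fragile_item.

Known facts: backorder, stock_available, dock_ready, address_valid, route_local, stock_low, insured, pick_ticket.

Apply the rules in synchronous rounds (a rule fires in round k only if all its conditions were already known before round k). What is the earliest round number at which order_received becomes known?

4

[1] R4 [carrier_assigned :- dock_ready, stock_low.]; R5 [payment_cleared :- stock_low, dock_ready.]; R7 [fragile_item :- backorder, insured, stock_available.]; R9 [split_shipment :- address_valid.]. ⇒ new: carrier_assigned, payment_cleared, fragile_item, split_shipment.
[2] R1 [oversize_item :- carrier_assigned, route_local.]; R8 [manifest_closed :- split_shipment.]; R11 [restock_request :- address_valid, payment_cleared.]; R12 [packed :- split_shipment, carrier_assigned.]. ⇒ new: oversize_item, manifest_closed, restock_request, packed.
[3] R13 [priority_ship :- packed, fragile_item.]. ⇒ new: priority_ship.
[4] R3 [order_received :- priority_ship, stock_available.]. ⇒ new: order_received.
order_received first appears in round 4.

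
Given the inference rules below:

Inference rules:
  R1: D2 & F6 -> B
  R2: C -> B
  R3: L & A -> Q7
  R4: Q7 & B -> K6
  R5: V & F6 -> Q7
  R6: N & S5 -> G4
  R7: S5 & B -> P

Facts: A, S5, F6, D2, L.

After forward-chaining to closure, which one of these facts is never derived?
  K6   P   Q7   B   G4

G4

Round 1 — R1, R3, derive B, Q7.
Round 2 — R4, R7, derive K6, P.
Derived: Q7 (round 1), P (round 2), K6 (round 2), B (round 1). G4 never appears in any round.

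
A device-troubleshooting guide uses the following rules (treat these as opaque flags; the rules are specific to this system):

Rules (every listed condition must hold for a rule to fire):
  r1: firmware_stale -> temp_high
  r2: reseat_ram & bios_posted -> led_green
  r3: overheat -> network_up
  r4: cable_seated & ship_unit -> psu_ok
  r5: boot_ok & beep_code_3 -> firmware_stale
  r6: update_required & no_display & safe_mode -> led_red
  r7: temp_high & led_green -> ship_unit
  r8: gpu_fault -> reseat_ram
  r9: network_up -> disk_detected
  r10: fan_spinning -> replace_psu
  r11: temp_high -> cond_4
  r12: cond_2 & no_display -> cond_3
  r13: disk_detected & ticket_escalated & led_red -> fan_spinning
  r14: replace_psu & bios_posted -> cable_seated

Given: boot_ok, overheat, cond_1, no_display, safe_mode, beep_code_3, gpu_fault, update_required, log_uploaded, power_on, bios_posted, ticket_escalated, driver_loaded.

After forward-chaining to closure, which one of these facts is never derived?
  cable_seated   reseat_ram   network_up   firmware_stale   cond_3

cond_3

Round 1: r3 [overheat -> network_up]; r5 [boot_ok & beep_code_3 -> firmware_stale]; r6 [update_required & no_display & safe_mode -> led_red]; r8 [gpu_fault -> reseat_ram]. Adds network_up, firmware_stale, led_red, reseat_ram.
Round 2: r1 [firmware_stale -> temp_high]; r2 [reseat_ram & bios_posted -> led_green]; r9 [network_up -> disk_detected]. Adds temp_high, led_green, disk_detected.
Round 3: r7 [temp_high & led_green -> ship_unit]; r11 [temp_high -> cond_4]; r13 [disk_detected & ticket_escalated & led_red -> fan_spinning]. Adds ship_unit, cond_4, fan_spinning.
Round 4: r10 [fan_spinning -> replace_psu]. Adds replace_psu.
Round 5: r14 [replace_psu & bios_posted -> cable_seated]. Adds cable_seated.
Round 6: r4 [cable_seated & ship_unit -> psu_ok]. Adds psu_ok.
Derived: network_up (round 1), cable_seated (round 5), reseat_ram (round 1), firmware_stale (round 1). cond_3 never appears in any round.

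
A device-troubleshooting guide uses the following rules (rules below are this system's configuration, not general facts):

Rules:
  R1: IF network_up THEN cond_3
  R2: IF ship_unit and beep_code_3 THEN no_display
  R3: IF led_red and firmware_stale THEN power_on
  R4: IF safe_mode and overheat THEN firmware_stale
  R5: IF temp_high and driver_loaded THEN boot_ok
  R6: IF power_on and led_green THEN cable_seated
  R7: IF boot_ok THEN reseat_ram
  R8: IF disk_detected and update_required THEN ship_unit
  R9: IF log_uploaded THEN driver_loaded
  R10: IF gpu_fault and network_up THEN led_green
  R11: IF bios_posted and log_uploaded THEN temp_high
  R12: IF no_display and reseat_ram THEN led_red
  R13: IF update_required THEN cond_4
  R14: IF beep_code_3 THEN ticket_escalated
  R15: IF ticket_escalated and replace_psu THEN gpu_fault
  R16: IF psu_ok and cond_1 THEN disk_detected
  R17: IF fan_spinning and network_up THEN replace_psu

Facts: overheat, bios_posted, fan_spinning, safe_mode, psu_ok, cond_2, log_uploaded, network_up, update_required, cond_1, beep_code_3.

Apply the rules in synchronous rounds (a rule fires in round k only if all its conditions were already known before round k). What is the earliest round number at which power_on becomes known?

Round 1: R1 [IF network_up THEN cond_3]; R4 [IF safe_mode and overheat THEN firmware_stale]; R9 [IF log_uploaded THEN driver_loaded]; R11 [IF bios_posted and log_uploaded THEN temp_high]; R13 [IF update_required THEN cond_4]; R14 [IF beep_code_3 THEN ticket_escalated]; R16 [IF psu_ok and cond_1 THEN disk_detected]; R17 [IF fan_spinning and network_up THEN replace_psu]. Adds cond_3, firmware_stale, driver_loaded, temp_high, cond_4, ticket_escalated, disk_detected, replace_psu.
Round 2: R5 [IF temp_high and driver_loaded THEN boot_ok]; R8 [IF disk_detected and update_required THEN ship_unit]; R15 [IF ticket_escalated and replace_psu THEN gpu_fault]. Adds boot_ok, ship_unit, gpu_fault.
Round 3: R2 [IF ship_unit and beep_code_3 THEN no_display]; R7 [IF boot_ok THEN reseat_ram]; R10 [IF gpu_fault and network_up THEN led_green]. Adds no_display, reseat_ram, led_green.
Round 4: R12 [IF no_display and reseat_ram THEN led_red]. Adds led_red.
Round 5: R3 [IF led_red and firmware_stale THEN power_on]. Adds power_on.
power_on first appears in round 5.

5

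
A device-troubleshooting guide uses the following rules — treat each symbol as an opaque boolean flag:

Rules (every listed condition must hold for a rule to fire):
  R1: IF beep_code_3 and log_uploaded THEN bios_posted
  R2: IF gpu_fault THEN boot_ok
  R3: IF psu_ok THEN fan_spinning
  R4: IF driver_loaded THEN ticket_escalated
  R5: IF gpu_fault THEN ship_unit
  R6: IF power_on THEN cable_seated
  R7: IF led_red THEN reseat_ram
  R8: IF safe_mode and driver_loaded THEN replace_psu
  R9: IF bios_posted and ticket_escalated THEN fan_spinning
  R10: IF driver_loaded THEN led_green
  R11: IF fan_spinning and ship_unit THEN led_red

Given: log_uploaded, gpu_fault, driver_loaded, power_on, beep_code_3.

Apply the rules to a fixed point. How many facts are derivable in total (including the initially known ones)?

14

Round 1 — R1, R2, R4, R5, R6, R10, derive bios_posted, boot_ok, ticket_escalated, ship_unit, cable_seated, led_green.
Round 2 — R9, derive fan_spinning.
Round 3 — R11, derive led_red.
Round 4 — R7, derive reseat_ram.
Closure: {beep_code_3, bios_posted, boot_ok, cable_seated, driver_loaded, fan_spinning, gpu_fault, led_green, led_red, log_uploaded, power_on, reseat_ram, ship_unit, ticket_escalated} — 14 facts.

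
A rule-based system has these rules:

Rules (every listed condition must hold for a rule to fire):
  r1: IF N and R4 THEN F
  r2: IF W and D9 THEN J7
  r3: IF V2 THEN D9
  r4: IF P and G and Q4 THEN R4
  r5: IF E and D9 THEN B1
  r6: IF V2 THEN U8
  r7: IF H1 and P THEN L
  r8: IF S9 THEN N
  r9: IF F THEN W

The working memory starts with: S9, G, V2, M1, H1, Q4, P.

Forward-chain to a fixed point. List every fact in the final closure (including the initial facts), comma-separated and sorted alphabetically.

D9, F, G, H1, J7, L, M1, N, P, Q4, R4, S9, U8, V2, W

Round 1: r3 [IF V2 THEN D9]; r4 [IF P and G and Q4 THEN R4]; r6 [IF V2 THEN U8]; r7 [IF H1 and P THEN L]; r8 [IF S9 THEN N]. New: D9, R4, U8, L, N.
Round 2: r1 [IF N and R4 THEN F]. New: F.
Round 3: r9 [IF F THEN W]. New: W.
Round 4: r2 [IF W and D9 THEN J7]. New: J7.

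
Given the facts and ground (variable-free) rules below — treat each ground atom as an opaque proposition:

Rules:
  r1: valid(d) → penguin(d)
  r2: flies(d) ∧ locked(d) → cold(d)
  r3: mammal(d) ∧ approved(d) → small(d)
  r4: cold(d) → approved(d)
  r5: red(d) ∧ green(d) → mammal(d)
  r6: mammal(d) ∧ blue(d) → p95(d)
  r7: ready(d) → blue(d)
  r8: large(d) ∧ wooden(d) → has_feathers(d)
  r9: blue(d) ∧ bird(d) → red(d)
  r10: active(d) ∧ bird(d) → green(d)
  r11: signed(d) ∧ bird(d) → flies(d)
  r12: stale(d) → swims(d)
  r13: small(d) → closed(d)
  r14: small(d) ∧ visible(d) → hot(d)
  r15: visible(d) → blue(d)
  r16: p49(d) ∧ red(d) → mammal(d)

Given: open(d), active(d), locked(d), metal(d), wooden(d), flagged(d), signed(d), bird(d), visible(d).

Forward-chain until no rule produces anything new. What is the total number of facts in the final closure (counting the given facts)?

Round 1 fires r10, r11, r15, giving green(d), flies(d), blue(d).
Round 2 fires r2, r9, giving cold(d), red(d).
Round 3 fires r4, r5, giving approved(d), mammal(d).
Round 4 fires r3, r6, giving small(d), p95(d).
Round 5 fires r13, r14, giving closed(d), hot(d).
Closure: {active(d), approved(d), bird(d), blue(d), closed(d), cold(d), flagged(d), flies(d), green(d), hot(d), locked(d), mammal(d), metal(d), open(d), p95(d), red(d), signed(d), small(d), visible(d), wooden(d)} — 20 facts.

20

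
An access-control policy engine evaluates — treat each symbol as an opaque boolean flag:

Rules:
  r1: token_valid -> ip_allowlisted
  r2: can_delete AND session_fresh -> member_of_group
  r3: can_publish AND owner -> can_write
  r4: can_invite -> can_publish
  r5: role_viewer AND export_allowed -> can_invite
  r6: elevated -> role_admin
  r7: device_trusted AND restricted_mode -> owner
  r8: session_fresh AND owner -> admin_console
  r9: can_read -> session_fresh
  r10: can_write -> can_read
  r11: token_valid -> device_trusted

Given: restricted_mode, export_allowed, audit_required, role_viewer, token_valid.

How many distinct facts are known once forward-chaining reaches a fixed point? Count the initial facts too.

14

Round 1: r1 [token_valid -> ip_allowlisted]; r5 [role_viewer AND export_allowed -> can_invite]; r11 [token_valid -> device_trusted]. New: ip_allowlisted, can_invite, device_trusted.
Round 2: r4 [can_invite -> can_publish]; r7 [device_trusted AND restricted_mode -> owner]. New: can_publish, owner.
Round 3: r3 [can_publish AND owner -> can_write]. New: can_write.
Round 4: r10 [can_write -> can_read]. New: can_read.
Round 5: r9 [can_read -> session_fresh]. New: session_fresh.
Round 6: r8 [session_fresh AND owner -> admin_console]. New: admin_console.
Closure: {admin_console, audit_required, can_invite, can_publish, can_read, can_write, device_trusted, export_allowed, ip_allowlisted, owner, restricted_mode, role_viewer, session_fresh, token_valid} — 14 facts.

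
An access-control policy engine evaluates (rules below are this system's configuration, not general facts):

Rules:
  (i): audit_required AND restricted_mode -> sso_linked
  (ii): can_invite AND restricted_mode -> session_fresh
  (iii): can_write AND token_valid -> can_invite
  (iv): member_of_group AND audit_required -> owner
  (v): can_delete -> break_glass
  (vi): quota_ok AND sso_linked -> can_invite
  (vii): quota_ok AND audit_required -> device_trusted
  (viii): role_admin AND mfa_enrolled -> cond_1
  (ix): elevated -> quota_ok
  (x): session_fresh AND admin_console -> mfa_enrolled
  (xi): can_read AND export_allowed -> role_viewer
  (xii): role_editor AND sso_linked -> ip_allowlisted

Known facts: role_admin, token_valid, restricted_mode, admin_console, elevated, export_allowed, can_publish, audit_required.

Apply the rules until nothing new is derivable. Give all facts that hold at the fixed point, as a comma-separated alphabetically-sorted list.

admin_console, audit_required, can_invite, can_publish, cond_1, device_trusted, elevated, export_allowed, mfa_enrolled, quota_ok, restricted_mode, role_admin, session_fresh, sso_linked, token_valid

Round 1: (i) [audit_required AND restricted_mode -> sso_linked]; (ix) [elevated -> quota_ok]. New: sso_linked, quota_ok.
Round 2: (vi) [quota_ok AND sso_linked -> can_invite]; (vii) [quota_ok AND audit_required -> device_trusted]. New: can_invite, device_trusted.
Round 3: (ii) [can_invite AND restricted_mode -> session_fresh]. New: session_fresh.
Round 4: (x) [session_fresh AND admin_console -> mfa_enrolled]. New: mfa_enrolled.
Round 5: (viii) [role_admin AND mfa_enrolled -> cond_1]. New: cond_1.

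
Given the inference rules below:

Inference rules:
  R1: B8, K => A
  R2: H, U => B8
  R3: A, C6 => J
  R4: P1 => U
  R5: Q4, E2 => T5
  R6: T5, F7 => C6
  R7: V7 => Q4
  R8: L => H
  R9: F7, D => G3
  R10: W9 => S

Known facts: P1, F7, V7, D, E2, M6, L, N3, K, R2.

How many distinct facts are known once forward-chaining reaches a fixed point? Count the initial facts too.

19

Round 1: R4 [P1 => U]; R7 [V7 => Q4]; R8 [L => H]; R9 [F7, D => G3]. New: U, Q4, H, G3.
Round 2: R2 [H, U => B8]; R5 [Q4, E2 => T5]. New: B8, T5.
Round 3: R1 [B8, K => A]; R6 [T5, F7 => C6]. New: A, C6.
Round 4: R3 [A, C6 => J]. New: J.
Closure: {A, B8, C6, D, E2, F7, G3, H, J, K, L, M6, N3, P1, Q4, R2, T5, U, V7} — 19 facts.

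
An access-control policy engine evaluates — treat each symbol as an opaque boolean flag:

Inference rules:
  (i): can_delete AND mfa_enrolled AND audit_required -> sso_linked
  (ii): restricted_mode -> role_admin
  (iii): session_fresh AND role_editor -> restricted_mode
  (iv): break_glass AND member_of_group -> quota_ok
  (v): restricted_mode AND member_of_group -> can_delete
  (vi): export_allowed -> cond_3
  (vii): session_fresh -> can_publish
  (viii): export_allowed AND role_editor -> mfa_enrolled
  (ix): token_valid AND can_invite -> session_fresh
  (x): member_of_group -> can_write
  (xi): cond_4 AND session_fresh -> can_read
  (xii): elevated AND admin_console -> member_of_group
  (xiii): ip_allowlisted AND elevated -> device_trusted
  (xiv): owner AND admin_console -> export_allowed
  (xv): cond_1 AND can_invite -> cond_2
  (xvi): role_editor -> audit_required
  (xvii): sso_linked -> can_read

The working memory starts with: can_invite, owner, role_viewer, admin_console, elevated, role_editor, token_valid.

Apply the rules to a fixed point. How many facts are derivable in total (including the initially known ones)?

Round 1: (ix) [token_valid AND can_invite -> session_fresh]; (xii) [elevated AND admin_console -> member_of_group]; (xiv) [owner AND admin_console -> export_allowed]; (xvi) [role_editor -> audit_required]. New: session_fresh, member_of_group, export_allowed, audit_required.
Round 2: (iii) [session_fresh AND role_editor -> restricted_mode]; (vi) [export_allowed -> cond_3]; (vii) [session_fresh -> can_publish]; (viii) [export_allowed AND role_editor -> mfa_enrolled]; (x) [member_of_group -> can_write]. New: restricted_mode, cond_3, can_publish, mfa_enrolled, can_write.
Round 3: (ii) [restricted_mode -> role_admin]; (v) [restricted_mode AND member_of_group -> can_delete]. New: role_admin, can_delete.
Round 4: (i) [can_delete AND mfa_enrolled AND audit_required -> sso_linked]. New: sso_linked.
Round 5: (xvii) [sso_linked -> can_read]. New: can_read.
Closure: {admin_console, audit_required, can_delete, can_invite, can_publish, can_read, can_write, cond_3, elevated, export_allowed, member_of_group, mfa_enrolled, owner, restricted_mode, role_admin, role_editor, role_viewer, session_fresh, sso_linked, token_valid} — 20 facts.

20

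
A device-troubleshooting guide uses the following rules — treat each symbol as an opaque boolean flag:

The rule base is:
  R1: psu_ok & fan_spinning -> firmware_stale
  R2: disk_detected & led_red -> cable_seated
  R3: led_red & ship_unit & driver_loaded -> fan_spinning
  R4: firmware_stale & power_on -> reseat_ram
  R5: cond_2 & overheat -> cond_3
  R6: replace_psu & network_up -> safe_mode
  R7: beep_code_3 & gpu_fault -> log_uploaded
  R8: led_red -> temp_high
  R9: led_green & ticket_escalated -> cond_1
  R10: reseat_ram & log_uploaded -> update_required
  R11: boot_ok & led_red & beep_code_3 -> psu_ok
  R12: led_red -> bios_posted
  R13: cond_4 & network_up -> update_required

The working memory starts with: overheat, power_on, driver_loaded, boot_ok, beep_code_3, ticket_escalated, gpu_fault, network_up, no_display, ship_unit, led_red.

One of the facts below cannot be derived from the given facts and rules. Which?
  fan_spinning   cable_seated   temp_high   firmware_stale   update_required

cable_seated

Round 1: R3 [led_red & ship_unit & driver_loaded -> fan_spinning]; R7 [beep_code_3 & gpu_fault -> log_uploaded]; R8 [led_red -> temp_high]; R11 [boot_ok & led_red & beep_code_3 -> psu_ok]; R12 [led_red -> bios_posted]. New: fan_spinning, log_uploaded, temp_high, psu_ok, bios_posted.
Round 2: R1 [psu_ok & fan_spinning -> firmware_stale]. New: firmware_stale.
Round 3: R4 [firmware_stale & power_on -> reseat_ram]. New: reseat_ram.
Round 4: R10 [reseat_ram & log_uploaded -> update_required]. New: update_required.
Derived: firmware_stale (round 2), fan_spinning (round 1), update_required (round 4), temp_high (round 1). cable_seated never appears in any round.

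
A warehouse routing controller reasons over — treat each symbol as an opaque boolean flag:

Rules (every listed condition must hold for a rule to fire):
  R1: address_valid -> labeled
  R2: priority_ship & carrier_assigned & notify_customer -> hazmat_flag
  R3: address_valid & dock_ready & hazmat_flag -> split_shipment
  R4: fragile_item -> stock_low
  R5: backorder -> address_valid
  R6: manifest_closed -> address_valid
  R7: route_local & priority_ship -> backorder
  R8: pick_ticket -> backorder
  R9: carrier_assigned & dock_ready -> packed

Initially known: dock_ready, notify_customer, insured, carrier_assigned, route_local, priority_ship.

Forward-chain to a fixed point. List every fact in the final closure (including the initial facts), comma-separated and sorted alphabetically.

address_valid, backorder, carrier_assigned, dock_ready, hazmat_flag, insured, labeled, notify_customer, packed, priority_ship, route_local, split_shipment

Round 1: R2 [priority_ship & carrier_assigned & notify_customer -> hazmat_flag]; R7 [route_local & priority_ship -> backorder]; R9 [carrier_assigned & dock_ready -> packed]. Adds hazmat_flag, backorder, packed.
Round 2: R5 [backorder -> address_valid]. Adds address_valid.
Round 3: R1 [address_valid -> labeled]; R3 [address_valid & dock_ready & hazmat_flag -> split_shipment]. Adds labeled, split_shipment.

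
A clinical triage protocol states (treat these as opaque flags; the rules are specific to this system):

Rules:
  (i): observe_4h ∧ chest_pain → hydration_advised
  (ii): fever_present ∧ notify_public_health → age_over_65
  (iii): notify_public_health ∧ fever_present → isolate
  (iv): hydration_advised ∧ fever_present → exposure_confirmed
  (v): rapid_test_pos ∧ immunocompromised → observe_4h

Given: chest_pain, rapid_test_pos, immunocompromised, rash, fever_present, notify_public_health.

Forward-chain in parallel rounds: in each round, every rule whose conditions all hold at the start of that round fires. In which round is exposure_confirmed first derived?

3

Round 1: (ii) [fever_present ∧ notify_public_health → age_over_65]; (iii) [notify_public_health ∧ fever_present → isolate]; (v) [rapid_test_pos ∧ immunocompromised → observe_4h]. New: age_over_65, isolate, observe_4h.
Round 2: (i) [observe_4h ∧ chest_pain → hydration_advised]. New: hydration_advised.
Round 3: (iv) [hydration_advised ∧ fever_present → exposure_confirmed]. New: exposure_confirmed.
exposure_confirmed first appears in round 3.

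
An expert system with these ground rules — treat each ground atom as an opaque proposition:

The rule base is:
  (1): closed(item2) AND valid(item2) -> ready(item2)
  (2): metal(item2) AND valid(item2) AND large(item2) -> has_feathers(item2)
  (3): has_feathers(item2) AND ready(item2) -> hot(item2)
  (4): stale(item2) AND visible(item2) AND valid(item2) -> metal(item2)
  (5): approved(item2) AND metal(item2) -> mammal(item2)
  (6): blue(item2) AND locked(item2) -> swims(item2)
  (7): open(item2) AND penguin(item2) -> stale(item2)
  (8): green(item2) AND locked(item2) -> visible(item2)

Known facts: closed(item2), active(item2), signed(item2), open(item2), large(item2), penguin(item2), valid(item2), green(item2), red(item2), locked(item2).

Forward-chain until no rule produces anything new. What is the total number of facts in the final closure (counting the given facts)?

16

Round 1: (1) [closed(item2) AND valid(item2) -> ready(item2)]; (7) [open(item2) AND penguin(item2) -> stale(item2)]; (8) [green(item2) AND locked(item2) -> visible(item2)]. New: ready(item2), stale(item2), visible(item2).
Round 2: (4) [stale(item2) AND visible(item2) AND valid(item2) -> metal(item2)]. New: metal(item2).
Round 3: (2) [metal(item2) AND valid(item2) AND large(item2) -> has_feathers(item2)]. New: has_feathers(item2).
Round 4: (3) [has_feathers(item2) AND ready(item2) -> hot(item2)]. New: hot(item2).
Closure: {active(item2), closed(item2), green(item2), has_feathers(item2), hot(item2), large(item2), locked(item2), metal(item2), open(item2), penguin(item2), ready(item2), red(item2), signed(item2), stale(item2), valid(item2), visible(item2)} — 16 facts.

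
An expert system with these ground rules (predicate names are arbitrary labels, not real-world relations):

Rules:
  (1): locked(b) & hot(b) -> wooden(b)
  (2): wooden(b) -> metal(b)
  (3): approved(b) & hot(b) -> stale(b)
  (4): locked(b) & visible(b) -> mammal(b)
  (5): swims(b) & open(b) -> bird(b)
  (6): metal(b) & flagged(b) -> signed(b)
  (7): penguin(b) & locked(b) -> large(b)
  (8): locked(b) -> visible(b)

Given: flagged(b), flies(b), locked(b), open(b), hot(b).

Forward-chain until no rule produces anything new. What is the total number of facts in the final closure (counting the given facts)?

10

Round 1: (1) [locked(b) & hot(b) -> wooden(b)]; (8) [locked(b) -> visible(b)]. Adds wooden(b), visible(b).
Round 2: (2) [wooden(b) -> metal(b)]; (4) [locked(b) & visible(b) -> mammal(b)]. Adds metal(b), mammal(b).
Round 3: (6) [metal(b) & flagged(b) -> signed(b)]. Adds signed(b).
Closure: {flagged(b), flies(b), hot(b), locked(b), mammal(b), metal(b), open(b), signed(b), visible(b), wooden(b)} — 10 facts.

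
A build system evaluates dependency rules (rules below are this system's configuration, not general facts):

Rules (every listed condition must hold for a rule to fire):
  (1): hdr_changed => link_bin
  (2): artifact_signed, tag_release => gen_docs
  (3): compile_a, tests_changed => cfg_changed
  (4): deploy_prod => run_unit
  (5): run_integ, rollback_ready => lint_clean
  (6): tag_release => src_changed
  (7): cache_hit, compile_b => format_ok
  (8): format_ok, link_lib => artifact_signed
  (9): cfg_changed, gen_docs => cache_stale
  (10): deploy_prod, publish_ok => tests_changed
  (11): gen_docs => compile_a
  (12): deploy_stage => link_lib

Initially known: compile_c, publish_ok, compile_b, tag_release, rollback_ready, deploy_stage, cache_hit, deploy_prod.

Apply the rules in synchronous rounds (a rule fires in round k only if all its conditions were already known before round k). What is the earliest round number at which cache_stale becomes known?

[1] (4) [deploy_prod => run_unit]; (6) [tag_release => src_changed]; (7) [cache_hit, compile_b => format_ok]; (10) [deploy_prod, publish_ok => tests_changed]; (12) [deploy_stage => link_lib]. ⇒ new: run_unit, src_changed, format_ok, tests_changed, link_lib.
[2] (8) [format_ok, link_lib => artifact_signed]. ⇒ new: artifact_signed.
[3] (2) [artifact_signed, tag_release => gen_docs]. ⇒ new: gen_docs.
[4] (11) [gen_docs => compile_a]. ⇒ new: compile_a.
[5] (3) [compile_a, tests_changed => cfg_changed]. ⇒ new: cfg_changed.
[6] (9) [cfg_changed, gen_docs => cache_stale]. ⇒ new: cache_stale.
cache_stale first appears in round 6.

6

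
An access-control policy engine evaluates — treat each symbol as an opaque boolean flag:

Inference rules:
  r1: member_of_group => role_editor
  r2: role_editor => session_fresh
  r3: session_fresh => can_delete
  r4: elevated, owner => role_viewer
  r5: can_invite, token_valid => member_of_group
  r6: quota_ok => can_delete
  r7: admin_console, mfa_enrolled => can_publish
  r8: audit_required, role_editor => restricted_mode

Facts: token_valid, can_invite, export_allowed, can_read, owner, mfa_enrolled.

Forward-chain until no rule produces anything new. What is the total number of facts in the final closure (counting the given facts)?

Round 1: r5 [can_invite, token_valid => member_of_group]. Adds member_of_group.
Round 2: r1 [member_of_group => role_editor]. Adds role_editor.
Round 3: r2 [role_editor => session_fresh]. Adds session_fresh.
Round 4: r3 [session_fresh => can_delete]. Adds can_delete.
Closure: {can_delete, can_invite, can_read, export_allowed, member_of_group, mfa_enrolled, owner, role_editor, session_fresh, token_valid} — 10 facts.

10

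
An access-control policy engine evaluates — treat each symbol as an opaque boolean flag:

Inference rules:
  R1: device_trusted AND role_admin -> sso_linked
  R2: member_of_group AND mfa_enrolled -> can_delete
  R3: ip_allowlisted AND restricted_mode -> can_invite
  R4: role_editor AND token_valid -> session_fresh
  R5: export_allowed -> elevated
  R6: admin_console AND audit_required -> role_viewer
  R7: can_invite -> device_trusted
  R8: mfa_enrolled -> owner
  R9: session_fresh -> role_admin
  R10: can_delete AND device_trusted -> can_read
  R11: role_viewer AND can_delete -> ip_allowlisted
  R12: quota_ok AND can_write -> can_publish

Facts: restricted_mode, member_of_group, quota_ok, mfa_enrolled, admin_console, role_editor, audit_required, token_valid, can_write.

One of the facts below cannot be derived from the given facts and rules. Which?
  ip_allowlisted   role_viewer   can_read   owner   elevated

Round 1: R2 [member_of_group AND mfa_enrolled -> can_delete]; R4 [role_editor AND token_valid -> session_fresh]; R6 [admin_console AND audit_required -> role_viewer]; R8 [mfa_enrolled -> owner]; R12 [quota_ok AND can_write -> can_publish]. New: can_delete, session_fresh, role_viewer, owner, can_publish.
Round 2: R9 [session_fresh -> role_admin]; R11 [role_viewer AND can_delete -> ip_allowlisted]. New: role_admin, ip_allowlisted.
Round 3: R3 [ip_allowlisted AND restricted_mode -> can_invite]. New: can_invite.
Round 4: R7 [can_invite -> device_trusted]. New: device_trusted.
Round 5: R1 [device_trusted AND role_admin -> sso_linked]; R10 [can_delete AND device_trusted -> can_read]. New: sso_linked, can_read.
Derived: ip_allowlisted (round 2), role_viewer (round 1), can_read (round 5), owner (round 1). elevated never appears in any round.

elevated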